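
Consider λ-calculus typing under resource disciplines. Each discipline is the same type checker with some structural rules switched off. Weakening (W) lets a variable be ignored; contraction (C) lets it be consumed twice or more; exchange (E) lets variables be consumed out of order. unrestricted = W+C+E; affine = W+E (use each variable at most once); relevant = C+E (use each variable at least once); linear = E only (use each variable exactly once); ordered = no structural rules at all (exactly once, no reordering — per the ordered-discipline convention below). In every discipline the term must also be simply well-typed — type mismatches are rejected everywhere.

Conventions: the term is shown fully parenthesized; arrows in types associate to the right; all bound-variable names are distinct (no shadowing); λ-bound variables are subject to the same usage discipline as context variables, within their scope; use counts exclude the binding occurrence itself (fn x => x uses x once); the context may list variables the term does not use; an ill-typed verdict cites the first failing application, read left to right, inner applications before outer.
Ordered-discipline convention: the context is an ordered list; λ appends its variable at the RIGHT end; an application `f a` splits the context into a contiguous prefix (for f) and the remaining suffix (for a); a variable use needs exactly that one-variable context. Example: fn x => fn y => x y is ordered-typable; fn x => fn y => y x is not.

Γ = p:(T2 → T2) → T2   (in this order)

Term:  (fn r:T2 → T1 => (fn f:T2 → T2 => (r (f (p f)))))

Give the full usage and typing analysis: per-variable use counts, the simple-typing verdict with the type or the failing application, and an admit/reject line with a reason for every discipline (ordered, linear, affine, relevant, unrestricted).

use counts: p ×1; r (λ-bound) ×1; f (λ-bound) ×2
use order (left to right): r, f, p, f
typing: well-typed at (T2 → T1) → (T2 → T2) → T1
ordered: ✗ — repeated use of f ×2
linear: ✗ — repeated use of f ×2
affine: ✗ — repeated use of f ×2
relevant: ✓ — none of p, r, f goes unused
unrestricted: ✓ — simply typable at (T2 → T1) → (T2 → T2) → T1; W, C, E all held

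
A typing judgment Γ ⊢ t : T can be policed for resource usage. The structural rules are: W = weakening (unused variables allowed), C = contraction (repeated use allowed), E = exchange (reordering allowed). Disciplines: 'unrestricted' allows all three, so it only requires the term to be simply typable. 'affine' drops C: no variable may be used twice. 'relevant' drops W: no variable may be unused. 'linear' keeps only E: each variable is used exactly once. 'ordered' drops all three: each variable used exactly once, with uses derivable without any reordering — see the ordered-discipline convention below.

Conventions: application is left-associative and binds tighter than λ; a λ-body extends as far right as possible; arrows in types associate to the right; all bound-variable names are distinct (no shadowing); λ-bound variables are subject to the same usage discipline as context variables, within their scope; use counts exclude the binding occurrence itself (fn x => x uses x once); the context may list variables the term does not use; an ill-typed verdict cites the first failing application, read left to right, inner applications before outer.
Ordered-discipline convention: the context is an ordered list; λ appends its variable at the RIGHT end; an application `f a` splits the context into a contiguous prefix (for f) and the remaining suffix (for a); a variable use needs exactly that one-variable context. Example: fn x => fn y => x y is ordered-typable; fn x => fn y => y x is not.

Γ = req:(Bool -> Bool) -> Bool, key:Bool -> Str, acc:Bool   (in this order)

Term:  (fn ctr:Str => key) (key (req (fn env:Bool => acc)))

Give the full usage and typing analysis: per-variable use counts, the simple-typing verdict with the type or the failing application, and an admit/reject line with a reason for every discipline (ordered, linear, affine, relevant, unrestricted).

counts: req=1, key=2, acc=1, ctr (bound)=0, env (bound)=0
order of uses: key, key, req, acc
typing: well-typed — term : Bool -> Str
ordered ✗ (key ×2 used more than once (contraction); ctr, env never used (weakening))
linear ✗ (key ×2 used more than once (contraction); ctr, env never used (weakening))
affine ✗ (key ×2 used more than once (contraction))
relevant ✗ (ctr, env never used (weakening))
unrestricted ✓ (simply typable at Bool -> Str; W, C, E all held)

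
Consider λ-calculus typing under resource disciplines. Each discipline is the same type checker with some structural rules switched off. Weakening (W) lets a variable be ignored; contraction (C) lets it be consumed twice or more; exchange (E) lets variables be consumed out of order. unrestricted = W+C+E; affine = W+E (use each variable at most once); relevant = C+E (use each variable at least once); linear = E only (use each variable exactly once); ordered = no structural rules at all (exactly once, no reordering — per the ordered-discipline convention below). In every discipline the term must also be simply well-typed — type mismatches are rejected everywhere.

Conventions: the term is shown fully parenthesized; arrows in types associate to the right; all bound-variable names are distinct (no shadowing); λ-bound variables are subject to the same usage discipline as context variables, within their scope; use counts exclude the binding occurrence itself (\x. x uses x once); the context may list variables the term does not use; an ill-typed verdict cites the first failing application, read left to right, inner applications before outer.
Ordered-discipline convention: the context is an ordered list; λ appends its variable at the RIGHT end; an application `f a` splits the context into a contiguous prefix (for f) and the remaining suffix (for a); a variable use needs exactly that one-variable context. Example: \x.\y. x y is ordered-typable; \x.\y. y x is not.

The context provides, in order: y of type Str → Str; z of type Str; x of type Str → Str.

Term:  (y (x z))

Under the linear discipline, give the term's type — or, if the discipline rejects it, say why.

term : Str
usage: y: 1; z: 1; x: 1
use order (left to right): y, x, z
typing: well-typed at Str
summary: ordered ✗ · linear ✓ · affine ✓ · relevant ✓ · unrestricted ✓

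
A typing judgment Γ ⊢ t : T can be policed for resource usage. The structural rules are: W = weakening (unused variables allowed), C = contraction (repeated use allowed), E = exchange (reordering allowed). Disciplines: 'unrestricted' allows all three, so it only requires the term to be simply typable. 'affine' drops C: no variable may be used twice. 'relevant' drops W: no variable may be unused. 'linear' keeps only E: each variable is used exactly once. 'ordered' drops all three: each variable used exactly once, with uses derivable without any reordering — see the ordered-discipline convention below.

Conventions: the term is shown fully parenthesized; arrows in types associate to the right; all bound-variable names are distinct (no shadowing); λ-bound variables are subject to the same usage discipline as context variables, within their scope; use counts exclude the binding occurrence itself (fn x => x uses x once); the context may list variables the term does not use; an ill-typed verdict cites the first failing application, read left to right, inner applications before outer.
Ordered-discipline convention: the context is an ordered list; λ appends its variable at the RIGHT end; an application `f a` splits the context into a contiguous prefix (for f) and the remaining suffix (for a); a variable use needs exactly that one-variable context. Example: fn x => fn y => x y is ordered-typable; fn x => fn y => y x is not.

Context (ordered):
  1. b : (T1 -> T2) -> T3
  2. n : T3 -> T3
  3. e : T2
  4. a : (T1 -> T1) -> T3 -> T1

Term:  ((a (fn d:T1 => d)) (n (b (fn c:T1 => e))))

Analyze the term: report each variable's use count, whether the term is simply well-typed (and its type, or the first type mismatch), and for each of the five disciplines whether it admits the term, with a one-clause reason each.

counts: b: 1; n: 1; e: 1; a: 1; d [bound]: 1; c [bound]: 0
left-to-right use order: a, d, n, b, e
typing: well-typed at T1
ordered ✗ (needs weakening: c unused)
linear ✗ (needs weakening: c unused)
affine ✓ (none of b, n, e, a, d, c used more than once)
relevant ✗ (needs weakening: c unused)
unrestricted ✓ (type-checks (T1) and nothing is barred)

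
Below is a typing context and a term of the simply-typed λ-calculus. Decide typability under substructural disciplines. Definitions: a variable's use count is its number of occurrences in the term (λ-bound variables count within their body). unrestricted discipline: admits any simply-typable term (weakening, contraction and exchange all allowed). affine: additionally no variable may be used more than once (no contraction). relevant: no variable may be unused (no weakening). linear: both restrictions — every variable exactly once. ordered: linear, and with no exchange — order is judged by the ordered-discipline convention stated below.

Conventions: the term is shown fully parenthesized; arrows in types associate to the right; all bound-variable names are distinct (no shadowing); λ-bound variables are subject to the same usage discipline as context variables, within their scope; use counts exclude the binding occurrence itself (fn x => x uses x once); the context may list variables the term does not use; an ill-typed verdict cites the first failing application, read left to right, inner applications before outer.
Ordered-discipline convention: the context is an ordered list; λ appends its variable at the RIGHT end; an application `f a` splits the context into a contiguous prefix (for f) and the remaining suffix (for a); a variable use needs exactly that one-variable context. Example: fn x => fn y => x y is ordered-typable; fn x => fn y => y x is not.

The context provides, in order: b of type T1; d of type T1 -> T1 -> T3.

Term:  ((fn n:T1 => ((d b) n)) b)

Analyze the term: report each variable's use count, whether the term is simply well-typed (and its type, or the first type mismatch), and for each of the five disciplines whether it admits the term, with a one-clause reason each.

counts: b: 2×, d: 1×, n (bound): 1×
use order (left to right): d, b, n, b
typing: well-typed at T3
ordered ✗ (uses contraction: b ×2)
linear ✗ (uses contraction: b ×2)
affine ✗ (uses contraction: b ×2)
relevant ✓ (every one of b, d, n appears)
unrestricted ✓ (typability at T3 is all that's needed)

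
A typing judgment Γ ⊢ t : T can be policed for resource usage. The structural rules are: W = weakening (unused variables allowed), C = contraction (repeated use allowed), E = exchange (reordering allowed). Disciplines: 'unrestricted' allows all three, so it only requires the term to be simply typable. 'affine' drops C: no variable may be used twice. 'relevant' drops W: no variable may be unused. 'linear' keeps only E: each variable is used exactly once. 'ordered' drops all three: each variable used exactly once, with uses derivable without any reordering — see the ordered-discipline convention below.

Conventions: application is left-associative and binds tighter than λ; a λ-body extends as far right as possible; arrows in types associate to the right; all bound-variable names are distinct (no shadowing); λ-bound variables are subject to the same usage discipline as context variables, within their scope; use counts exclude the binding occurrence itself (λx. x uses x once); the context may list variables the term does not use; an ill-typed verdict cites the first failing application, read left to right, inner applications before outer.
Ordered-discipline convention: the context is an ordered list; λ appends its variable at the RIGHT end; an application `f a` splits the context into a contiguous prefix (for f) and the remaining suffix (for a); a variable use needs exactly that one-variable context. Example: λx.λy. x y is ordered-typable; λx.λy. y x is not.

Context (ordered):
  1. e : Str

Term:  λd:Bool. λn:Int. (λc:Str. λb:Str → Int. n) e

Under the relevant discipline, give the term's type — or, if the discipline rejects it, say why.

not well-typed under relevant — d, c, b never used (weakening)
usage: e=1, d (λ-bound)=0, n (λ-bound)=1, c (λ-bound)=0, b (λ-bound)=0
order of uses: n, e
typing: the term checks, with type Bool → Int → (Str → Int) → Int
all disciplines: ordered ✗, linear ✗, affine ✓, relevant ✗, unrestricted ✓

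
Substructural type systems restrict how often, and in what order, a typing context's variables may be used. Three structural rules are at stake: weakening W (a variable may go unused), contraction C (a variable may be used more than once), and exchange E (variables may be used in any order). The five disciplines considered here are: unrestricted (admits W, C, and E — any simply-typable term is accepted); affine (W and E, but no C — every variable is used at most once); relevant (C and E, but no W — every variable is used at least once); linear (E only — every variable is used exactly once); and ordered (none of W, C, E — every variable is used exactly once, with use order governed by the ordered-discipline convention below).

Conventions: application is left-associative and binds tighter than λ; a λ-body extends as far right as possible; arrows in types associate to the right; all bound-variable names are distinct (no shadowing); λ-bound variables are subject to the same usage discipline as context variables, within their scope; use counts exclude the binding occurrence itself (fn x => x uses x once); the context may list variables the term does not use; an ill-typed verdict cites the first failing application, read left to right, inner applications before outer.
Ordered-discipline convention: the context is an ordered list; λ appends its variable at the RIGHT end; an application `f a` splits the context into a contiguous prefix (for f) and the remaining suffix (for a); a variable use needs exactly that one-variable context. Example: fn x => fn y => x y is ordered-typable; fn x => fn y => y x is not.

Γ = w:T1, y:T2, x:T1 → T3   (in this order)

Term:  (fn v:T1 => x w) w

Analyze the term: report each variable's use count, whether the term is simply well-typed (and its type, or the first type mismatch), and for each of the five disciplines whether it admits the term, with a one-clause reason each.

usage: w: 2×, y: 0×, x: 1×, v [bound]: 0×
use order (left to right): x, w, w
typing: well-typed at T3
ordered ✗ (needs contraction — w ×2; y, v never used (weakening))
linear ✗ (needs contraction — w ×2; y, v never used (weakening))
affine ✗ (needs contraction — w ×2)
relevant ✗ (y, v never used (weakening))
unrestricted ✓ (well-typed at T3; no restrictions here)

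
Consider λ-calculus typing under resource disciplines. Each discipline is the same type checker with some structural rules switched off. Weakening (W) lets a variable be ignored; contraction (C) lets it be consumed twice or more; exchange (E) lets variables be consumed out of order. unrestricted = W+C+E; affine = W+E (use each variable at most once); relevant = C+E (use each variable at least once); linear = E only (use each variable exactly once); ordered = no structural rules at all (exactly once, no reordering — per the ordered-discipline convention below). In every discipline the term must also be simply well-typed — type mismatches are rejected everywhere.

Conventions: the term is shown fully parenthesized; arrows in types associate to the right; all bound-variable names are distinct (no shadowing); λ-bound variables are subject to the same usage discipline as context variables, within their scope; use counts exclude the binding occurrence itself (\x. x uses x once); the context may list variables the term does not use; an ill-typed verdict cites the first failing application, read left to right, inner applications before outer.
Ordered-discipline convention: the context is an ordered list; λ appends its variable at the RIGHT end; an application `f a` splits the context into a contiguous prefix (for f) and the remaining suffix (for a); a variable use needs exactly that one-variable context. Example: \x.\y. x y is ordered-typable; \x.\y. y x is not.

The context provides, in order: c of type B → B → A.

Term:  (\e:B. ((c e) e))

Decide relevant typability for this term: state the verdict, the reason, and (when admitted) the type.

yes — at least one use each (c, e); term : B → A
counts: c: 1×; e (bound): 2×
order of uses: c, e, e
typing: well-typed — term : B → A
per-discipline verdicts: ordered ✗ · linear ✗ · affine ✗ · relevant ✓ · unrestricted ✓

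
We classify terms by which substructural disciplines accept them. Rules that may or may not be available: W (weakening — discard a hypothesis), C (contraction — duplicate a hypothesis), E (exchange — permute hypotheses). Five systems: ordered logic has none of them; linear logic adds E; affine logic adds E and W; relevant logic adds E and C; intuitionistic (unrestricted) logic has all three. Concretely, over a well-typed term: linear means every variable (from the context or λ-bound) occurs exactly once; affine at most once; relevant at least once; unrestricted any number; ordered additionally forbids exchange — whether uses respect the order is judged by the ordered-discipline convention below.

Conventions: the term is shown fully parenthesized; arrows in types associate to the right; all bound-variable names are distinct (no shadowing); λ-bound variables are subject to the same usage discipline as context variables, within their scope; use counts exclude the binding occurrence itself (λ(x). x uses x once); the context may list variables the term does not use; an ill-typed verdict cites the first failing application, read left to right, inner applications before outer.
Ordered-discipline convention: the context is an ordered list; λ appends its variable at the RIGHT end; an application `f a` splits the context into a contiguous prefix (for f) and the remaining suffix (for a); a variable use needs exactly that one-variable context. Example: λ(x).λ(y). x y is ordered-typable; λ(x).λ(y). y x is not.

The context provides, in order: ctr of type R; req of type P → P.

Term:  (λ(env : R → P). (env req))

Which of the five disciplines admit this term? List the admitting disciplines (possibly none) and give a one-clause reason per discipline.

admitted in: none
counts: ctr: 0×, req: 1×, env (λ-bound): 1×
use order (left to right): env, req
typing: ill-typed: argument of type P → P where R is required
ordered ✗ (the type mismatch rejects it)
linear ✗ (not simply typable)
affine ✗ (fails simple typing)
relevant ✗ (a type mismatch blocks all five)
unrestricted ✗ (the type mismatch rejects it)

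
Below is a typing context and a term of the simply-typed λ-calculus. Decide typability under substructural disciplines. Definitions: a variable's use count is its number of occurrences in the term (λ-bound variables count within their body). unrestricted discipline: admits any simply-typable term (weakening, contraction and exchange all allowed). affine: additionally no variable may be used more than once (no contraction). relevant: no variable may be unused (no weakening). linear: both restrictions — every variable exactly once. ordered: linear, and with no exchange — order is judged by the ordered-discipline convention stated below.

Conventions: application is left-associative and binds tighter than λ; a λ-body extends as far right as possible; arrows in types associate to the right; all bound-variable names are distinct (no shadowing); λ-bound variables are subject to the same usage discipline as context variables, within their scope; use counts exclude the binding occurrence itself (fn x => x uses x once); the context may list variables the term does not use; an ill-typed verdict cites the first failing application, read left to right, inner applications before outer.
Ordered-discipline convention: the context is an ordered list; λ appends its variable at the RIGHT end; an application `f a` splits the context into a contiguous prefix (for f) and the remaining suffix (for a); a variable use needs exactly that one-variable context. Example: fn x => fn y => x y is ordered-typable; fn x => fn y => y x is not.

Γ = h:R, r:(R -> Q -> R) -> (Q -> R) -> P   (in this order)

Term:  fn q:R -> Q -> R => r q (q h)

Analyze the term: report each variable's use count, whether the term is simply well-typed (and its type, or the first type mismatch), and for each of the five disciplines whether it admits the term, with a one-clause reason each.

use counts: h: 1×; r: 1×; q [bound]: 2×
use order (left to right): r, q, q, h
typing: ✓ — (R -> Q -> R) -> P
ordered: ✗, needs contraction — q ×2
linear: ✗, needs contraction — q ×2
affine: ✗, needs contraction — q ×2
relevant: ✓, h, r, q: all used, weakening unneeded
unrestricted: ✓, simply typable at (R -> Q -> R) -> P; W, C, E all held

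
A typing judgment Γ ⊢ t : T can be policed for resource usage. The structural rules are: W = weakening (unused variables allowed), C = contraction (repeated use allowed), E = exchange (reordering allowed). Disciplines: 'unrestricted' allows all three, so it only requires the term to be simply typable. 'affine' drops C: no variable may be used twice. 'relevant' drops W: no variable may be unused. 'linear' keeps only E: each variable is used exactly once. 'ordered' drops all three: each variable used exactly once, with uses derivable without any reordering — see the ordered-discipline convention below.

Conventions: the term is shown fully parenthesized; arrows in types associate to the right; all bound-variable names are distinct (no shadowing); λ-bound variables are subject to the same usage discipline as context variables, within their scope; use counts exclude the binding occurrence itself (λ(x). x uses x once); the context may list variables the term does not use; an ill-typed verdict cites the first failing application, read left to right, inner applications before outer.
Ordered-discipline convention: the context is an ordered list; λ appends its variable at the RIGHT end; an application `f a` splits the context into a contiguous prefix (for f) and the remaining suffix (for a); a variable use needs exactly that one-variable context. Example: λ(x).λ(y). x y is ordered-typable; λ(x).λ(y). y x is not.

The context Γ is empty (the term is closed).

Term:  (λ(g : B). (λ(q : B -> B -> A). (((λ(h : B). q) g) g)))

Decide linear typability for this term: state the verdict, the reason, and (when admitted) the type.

no — needs contraction — g ×2; h never used (weakening)
use counts: g (bound)=2; q (bound)=1; h (bound)=0
left-to-right use order: q, g, g
typing: well-typed at B -> (B -> B -> A) -> B -> A
all disciplines: ordered ✗ | linear ✗ | affine ✗ | relevant ✗ | unrestricted ✓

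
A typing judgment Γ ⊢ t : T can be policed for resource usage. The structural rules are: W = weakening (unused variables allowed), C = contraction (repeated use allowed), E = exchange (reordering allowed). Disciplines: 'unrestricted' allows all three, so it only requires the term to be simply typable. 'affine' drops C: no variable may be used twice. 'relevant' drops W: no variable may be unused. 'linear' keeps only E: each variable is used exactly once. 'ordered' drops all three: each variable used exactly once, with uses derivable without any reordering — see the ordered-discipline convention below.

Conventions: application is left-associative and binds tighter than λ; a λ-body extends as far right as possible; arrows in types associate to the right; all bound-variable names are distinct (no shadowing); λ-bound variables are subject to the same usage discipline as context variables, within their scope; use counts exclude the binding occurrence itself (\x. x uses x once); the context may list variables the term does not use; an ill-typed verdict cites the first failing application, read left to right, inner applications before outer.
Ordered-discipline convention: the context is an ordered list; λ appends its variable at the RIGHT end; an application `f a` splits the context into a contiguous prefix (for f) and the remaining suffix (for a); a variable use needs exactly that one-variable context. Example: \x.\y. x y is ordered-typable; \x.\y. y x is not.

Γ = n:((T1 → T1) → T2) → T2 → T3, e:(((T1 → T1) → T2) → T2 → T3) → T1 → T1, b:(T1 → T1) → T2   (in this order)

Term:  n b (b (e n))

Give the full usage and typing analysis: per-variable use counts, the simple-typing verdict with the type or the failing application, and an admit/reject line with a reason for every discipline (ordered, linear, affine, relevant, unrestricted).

counts: n: 2; e: 1; b: 2
use order (left to right): n, b, b, e, n
typing: the term checks, with type T3
ordered: ✗, repeated use of n ×2, b ×2
linear: ✗, repeated use of n ×2, b ×2
affine: ✗, repeated use of n ×2, b ×2
relevant: ✓, at least one use each (n, e, b)
unrestricted: ✓, typability at T3 is all that's needed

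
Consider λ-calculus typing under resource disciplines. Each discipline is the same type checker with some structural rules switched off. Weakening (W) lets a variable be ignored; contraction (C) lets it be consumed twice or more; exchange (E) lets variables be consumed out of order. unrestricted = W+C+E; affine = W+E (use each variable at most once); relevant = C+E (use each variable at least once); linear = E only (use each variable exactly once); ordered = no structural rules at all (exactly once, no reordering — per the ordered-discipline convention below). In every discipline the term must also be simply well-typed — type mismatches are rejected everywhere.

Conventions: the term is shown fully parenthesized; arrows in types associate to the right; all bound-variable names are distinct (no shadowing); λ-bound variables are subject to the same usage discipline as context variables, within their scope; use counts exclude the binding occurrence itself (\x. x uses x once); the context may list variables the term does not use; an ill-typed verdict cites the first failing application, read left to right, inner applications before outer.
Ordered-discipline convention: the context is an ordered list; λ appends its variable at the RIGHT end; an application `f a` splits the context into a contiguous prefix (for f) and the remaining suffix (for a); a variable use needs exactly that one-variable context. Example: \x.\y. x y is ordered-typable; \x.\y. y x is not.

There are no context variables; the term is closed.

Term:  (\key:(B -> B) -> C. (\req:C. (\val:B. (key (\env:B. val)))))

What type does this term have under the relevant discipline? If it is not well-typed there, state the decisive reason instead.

not well-typed under relevant — unused: req, env — weakening required
counts: key (bound)=1, req (bound)=0, val (bound)=1, env (bound)=0
left-to-right use order: key, val
typing: ✓ — ((B -> B) -> C) -> C -> B -> C
across the five disciplines: ordered ✗ | linear ✗ | affine ✓ | relevant ✗ | unrestricted ✓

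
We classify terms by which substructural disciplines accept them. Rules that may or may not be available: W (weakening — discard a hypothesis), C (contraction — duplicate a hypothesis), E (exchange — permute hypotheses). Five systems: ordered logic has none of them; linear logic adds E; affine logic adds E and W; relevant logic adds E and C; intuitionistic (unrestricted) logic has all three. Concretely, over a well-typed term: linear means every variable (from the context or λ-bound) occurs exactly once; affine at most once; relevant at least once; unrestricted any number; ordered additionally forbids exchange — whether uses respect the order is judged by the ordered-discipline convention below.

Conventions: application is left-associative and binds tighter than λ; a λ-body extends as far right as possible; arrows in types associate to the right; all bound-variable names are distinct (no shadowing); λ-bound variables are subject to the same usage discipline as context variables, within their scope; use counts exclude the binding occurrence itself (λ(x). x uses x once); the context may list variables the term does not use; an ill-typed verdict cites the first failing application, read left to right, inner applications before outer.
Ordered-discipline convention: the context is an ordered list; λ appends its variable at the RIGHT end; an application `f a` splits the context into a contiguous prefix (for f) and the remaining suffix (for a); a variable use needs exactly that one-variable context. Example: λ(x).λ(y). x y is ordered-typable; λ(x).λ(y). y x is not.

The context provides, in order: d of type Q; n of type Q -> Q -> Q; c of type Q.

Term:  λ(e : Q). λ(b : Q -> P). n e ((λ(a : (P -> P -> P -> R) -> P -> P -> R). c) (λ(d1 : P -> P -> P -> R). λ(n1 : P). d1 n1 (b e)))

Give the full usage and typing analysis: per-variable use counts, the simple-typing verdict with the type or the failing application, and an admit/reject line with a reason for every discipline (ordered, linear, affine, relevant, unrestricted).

variable uses: d ×0; n ×1; c ×1; e (λ-bound) ×2; b (λ-bound) ×1; a (λ-bound) ×0; d1 (λ-bound) ×1; n1 (λ-bound) ×1
use order (left to right): n, e, c, d1, n1, b, e
typing: ✓ — Q -> (Q -> P) -> Q
ordered ✗ (repeated use of e ×2; d, a never used (weakening))
linear ✗ (repeated use of e ×2; d, a never used (weakening))
affine ✗ (repeated use of e ×2)
relevant ✗ (d, a never used (weakening))
unrestricted ✓ (well-typed at Q -> (Q -> P) -> Q; no restrictions here)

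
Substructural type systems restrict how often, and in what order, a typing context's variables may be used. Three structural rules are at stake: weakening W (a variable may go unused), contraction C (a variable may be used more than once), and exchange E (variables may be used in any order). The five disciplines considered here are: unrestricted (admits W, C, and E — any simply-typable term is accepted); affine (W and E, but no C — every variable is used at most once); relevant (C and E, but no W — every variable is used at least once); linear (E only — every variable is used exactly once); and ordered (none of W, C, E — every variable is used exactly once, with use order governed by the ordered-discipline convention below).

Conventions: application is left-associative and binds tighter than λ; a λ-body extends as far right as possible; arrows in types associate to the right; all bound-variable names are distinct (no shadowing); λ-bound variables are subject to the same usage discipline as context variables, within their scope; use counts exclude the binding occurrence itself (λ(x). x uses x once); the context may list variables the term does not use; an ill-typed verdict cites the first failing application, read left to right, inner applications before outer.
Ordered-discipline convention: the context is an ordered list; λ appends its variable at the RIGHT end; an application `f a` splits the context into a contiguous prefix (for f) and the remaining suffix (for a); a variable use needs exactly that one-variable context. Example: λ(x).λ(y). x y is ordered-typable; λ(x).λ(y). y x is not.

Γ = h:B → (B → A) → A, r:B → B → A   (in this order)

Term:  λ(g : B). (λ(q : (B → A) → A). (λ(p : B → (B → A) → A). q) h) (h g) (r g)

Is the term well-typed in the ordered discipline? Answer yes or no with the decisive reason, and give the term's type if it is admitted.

no — needs contraction — h ×2, g ×2; p never used (weakening)
variable uses: h ×2, r ×1, g [bound] ×2, q [bound] ×1, p [bound] ×0
order of uses: q, h, h, g, r, g
typing: ✓ — B → A
across the five disciplines: ordered ✗ · linear ✗ · affine ✗ · relevant ✗ · unrestricted ✓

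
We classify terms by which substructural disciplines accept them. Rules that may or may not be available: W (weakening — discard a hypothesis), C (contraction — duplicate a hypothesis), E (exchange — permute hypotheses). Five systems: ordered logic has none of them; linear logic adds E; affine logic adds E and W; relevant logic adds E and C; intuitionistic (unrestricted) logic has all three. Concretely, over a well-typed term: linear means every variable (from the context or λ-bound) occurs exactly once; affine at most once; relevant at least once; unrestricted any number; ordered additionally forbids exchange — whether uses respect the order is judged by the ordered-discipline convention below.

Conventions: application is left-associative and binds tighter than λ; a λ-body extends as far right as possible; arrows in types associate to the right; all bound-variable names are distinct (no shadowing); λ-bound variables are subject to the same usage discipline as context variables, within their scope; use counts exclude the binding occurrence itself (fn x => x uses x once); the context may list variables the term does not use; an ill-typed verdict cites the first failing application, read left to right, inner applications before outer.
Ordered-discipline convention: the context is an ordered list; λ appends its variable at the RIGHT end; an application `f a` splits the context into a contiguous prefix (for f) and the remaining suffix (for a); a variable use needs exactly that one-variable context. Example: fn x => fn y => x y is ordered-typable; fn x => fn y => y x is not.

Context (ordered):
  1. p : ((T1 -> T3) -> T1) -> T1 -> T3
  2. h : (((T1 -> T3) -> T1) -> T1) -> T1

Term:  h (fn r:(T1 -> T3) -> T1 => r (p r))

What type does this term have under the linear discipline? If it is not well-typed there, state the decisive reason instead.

not well-typed under linear — repeated use of r ×2
usage: p ×1, h ×1, r (λ-bound) ×2
uses in reading order: h, r, p, r
typing: ✓ — T1
summary: ordered ✗ | linear ✗ | affine ✗ | relevant ✓ | unrestricted ✓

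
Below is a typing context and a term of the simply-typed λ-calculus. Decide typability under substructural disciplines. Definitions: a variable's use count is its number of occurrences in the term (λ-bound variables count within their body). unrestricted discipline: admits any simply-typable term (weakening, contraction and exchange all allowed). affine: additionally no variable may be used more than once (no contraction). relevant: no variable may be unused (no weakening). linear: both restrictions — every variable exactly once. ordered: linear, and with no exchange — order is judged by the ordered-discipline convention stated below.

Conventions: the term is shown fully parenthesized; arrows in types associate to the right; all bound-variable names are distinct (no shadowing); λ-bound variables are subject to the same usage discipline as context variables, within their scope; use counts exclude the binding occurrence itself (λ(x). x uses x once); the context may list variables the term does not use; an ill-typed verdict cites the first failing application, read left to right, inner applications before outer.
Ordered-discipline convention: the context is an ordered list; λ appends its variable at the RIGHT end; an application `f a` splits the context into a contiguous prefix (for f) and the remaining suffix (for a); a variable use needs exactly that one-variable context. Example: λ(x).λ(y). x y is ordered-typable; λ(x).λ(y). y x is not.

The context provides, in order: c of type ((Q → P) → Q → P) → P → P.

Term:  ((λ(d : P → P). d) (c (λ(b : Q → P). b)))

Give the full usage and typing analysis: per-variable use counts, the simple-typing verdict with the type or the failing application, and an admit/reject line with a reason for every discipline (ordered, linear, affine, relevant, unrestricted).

usage: c=1; d (λ-bound)=1; b (λ-bound)=1
use order (left to right): d, c, b
typing: ✓ — P → P
ordered ✓ (c, d, b once each; derivable with no W/C/E)
linear ✓ (each of c, d, b used exactly once)
affine ✓ (none of c, d, b used more than once)
relevant ✓ (at least one use each (c, d, b))
unrestricted ✓ (typability at P → P is all that's needed)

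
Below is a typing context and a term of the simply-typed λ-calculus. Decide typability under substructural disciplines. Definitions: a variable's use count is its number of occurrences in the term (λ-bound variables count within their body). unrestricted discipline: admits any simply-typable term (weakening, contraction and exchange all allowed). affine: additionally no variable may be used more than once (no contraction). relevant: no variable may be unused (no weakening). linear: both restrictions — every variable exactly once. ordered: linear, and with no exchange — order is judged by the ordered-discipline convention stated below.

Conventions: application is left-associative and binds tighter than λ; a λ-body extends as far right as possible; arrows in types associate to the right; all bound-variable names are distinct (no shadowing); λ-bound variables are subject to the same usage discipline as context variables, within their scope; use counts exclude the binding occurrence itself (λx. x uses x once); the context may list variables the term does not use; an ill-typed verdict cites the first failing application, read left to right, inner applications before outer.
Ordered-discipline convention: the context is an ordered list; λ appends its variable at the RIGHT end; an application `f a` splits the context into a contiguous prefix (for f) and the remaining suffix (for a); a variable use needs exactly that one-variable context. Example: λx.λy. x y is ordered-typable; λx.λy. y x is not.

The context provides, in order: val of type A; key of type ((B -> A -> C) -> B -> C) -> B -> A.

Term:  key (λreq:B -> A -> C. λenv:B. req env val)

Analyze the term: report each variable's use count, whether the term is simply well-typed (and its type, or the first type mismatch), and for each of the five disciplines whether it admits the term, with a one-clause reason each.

use counts: val: 1, key: 1, req [bound]: 1, env [bound]: 1
use order (left to right): key, req, env, val
typing: ✓ — B -> A
ordered ✗ (use order key, req, env, val needs exchange)
linear ✓ (each of val, key, req, env used exactly once)
affine ✓ (no duplicate uses among val, key, req, env)
relevant ✓ (none of val, key, req, env goes unused)
unrestricted ✓ (type-checks (B -> A) and nothing is barred)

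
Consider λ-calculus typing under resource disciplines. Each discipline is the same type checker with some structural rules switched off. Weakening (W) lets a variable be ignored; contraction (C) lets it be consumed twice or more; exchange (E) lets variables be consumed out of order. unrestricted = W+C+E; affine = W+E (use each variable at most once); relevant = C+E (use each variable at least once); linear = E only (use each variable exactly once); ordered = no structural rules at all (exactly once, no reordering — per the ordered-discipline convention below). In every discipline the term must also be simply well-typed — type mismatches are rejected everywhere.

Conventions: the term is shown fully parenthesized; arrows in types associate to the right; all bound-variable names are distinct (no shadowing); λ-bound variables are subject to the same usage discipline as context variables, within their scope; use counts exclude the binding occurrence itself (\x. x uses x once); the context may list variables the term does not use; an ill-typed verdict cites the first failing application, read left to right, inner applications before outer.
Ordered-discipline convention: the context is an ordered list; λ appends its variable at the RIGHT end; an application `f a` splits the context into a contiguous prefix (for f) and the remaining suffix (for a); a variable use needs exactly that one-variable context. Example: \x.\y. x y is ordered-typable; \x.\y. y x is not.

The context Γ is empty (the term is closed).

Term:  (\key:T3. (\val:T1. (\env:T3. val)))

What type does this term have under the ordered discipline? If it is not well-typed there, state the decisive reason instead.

not well-typed under ordered — unused: key, env — weakening required
variable uses: key (bound) ×0, val (bound) ×1, env (bound) ×0
use order (left to right): val
typing: the term checks, with type T3 → T1 → T3 → T1
per-discipline verdicts: ordered ✗ · linear ✗ · affine ✓ · relevant ✗ · unrestricted ✓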